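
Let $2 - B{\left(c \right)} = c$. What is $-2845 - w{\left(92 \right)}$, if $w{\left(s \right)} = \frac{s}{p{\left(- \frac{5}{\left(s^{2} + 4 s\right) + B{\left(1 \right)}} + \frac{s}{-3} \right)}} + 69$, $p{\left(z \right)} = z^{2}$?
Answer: $- \frac{1924475003816206}{660401647801} \approx -2914.1$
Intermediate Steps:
$B{\left(c \right)} = 2 - c$
$w{\left(s \right)} = 69 + \frac{s}{\left(- \frac{5}{1 + s^{2} + 4 s} - \frac{s}{3}\right)^{2}}$ ($w{\left(s \right)} = \frac{s}{\left(- \frac{5}{\left(s^{2} + 4 s\right) + \left(2 - 1\right)} + \frac{s}{-3}\right)^{2}} + 69 = \frac{s}{\left(- \frac{5}{\left(s^{2} + 4 s\right) + \left(2 - 1\right)} + s \left(- \frac{1}{3}\right)\right)^{2}} + 69 = \frac{s}{\left(- \frac{5}{\left(s^{2} + 4 s\right) + 1} - \frac{s}{3}\right)^{2}} + 69 = \frac{s}{\left(- \frac{5}{1 + s^{2} + 4 s} - \frac{s}{3}\right)^{2}} + 69 = 69 + \frac{s}{\left(- \frac{5}{1 + s^{2} + 4 s} - \frac{s}{3}\right)^{2}}$)
$-2845 - w{\left(92 \right)} = -2845 - \left(69 + 9 \cdot 92 \left(1 + 92^{2} + 4 \cdot 92\right)^{2} \frac{1}{\left(15 + 92 + 92^{3} + 4 \cdot 92^{2}\right)^{2}}\right) = -2845 - \left(69 + 9 \cdot 92 \left(1 + 8464 + 368\right)^{2} \frac{1}{\left(15 + 92 + 778688 + 4 \cdot 8464\right)^{2}}\right) = -2845 - \left(69 + 9 \cdot 92 \cdot 8833^{2} \frac{1}{\left(15 + 92 + 778688 + 33856\right)^{2}}\right) = -2845 - \left(69 + 9 \cdot 92 \cdot 78021889 \cdot \frac{1}{660401647801}\right) = -2845 - \left(69 + \frac{64602124092}{660401647801}\right) = -2845 - \frac{45632315822361}{660401647801} = - \frac{1924475003816206}{660401647801}$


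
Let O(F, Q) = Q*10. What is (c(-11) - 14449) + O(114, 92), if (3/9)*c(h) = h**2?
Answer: -13166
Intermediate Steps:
O(F, Q) = 10*Q
c(h) = 3*h**2
(c(-11) - 14449) + O(114, 92) = (3*(-11)**2 - 14449) + 10*92 = (3*121 - 14449) + 920 = (363 - 14449) + 920 = -14086 + 920 = -13166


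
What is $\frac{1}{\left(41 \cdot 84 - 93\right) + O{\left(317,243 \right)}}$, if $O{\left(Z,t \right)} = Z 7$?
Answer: $\frac{1}{5570} \approx 0.00017953$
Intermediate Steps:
$O{\left(Z,t \right)} = 7 Z$
$\frac{1}{\left(41 \cdot 84 - 93\right) + O{\left(317,243 \right)}} = \frac{1}{\left(41 \cdot 84 - 93\right) + 7 \cdot 317} = \frac{1}{\left(3444 - 93\right) + 2219} = \frac{1}{3351 + 2219} = \frac{1}{5570}$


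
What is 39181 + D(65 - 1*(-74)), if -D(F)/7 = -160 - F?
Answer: 41274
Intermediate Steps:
D(F) = 1120 + 7*F (D(F) = -7*(-160 - F) = 1120 + 7*F)
39181 + D(65 - 1*(-74)) = 39181 + (1120 + 7*(65 - 1*(-74))) = 39181 + (1120 + 7*(65 + 74)) = 39181 + (1120 + 7*139) = 39181 + (1120 + 973) = 39181 + 2093 = 41274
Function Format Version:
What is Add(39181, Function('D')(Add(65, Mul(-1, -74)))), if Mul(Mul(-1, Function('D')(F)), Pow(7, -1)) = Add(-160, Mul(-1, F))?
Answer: 41274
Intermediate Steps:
Function('D')(F) = Add(1120, Mul(7, F)) (Function('D')(F) = Mul(-7, Add(-160, Mul(-1, F))) = Add(1120, Mul(7, F)))
Add(39181, Function('D')(Add(65, Mul(-1, -74)))) = Add(39181, Add(1120, Mul(7, Add(65, Mul(-1, -74))))) = Add(39181, Add(1120, Mul(7, Add(65, 74)))) = Add(39181, Add(1120, Mul(7, 139))) = Add(39181, Add(1120, 973)) = Add(39181, 2093) = 41274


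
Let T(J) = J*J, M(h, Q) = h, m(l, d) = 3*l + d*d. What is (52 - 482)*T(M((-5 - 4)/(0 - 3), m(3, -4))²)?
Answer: -34830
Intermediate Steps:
m(l, d) = d² + 3*l (m(l, d) = 3*l + d² = d² + 3*l)
T(J) = J²
(52 - 482)*T(M((-5 - 4)/(0 - 3), m(3, -4))²) = (52 - 482)*(((-5 - 4)/(0 - 3))²)² = -430*((-9/(-3))²)² = -430*((-9*(-⅓))²)² = -430*(3²)² = -430*9² = -430*81 = -34830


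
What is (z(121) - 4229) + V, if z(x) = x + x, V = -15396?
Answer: -19383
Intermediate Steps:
z(x) = 2*x
(z(121) - 4229) + V = (2*121 - 4229) - 15396 = (242 - 4229) - 15396 = -3987 - 15396 = -19383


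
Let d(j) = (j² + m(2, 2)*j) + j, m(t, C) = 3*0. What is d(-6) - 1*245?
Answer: -215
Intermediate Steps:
m(t, C) = 0
d(j) = j + j² (d(j) = (j² + 0*j) + j = (j² + 0) + j = j² + j = j + j²)
d(-6) - 1*245 = -6*(1 - 6) - 1*245 = -6*(-5) - 245 = 30 - 245 = -215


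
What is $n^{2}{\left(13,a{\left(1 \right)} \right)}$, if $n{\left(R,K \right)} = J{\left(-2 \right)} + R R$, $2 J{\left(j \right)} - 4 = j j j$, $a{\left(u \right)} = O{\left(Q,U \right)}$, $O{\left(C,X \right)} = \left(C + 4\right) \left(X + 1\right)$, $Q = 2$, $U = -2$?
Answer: $27889$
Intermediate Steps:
$O{\left(C,X \right)} = \left(1 + X\right) \left(4 + C\right)$ ($O{\left(C,X \right)} = \left(4 + C\right) \left(1 + X\right) = \left(1 + X\right) \left(4 + C\right)$)
$a{\left(u \right)} = -6$ ($a{\left(u \right)} = 4 + 2 + 4 \left(-2\right) + 2 \left(-2\right) = 4 + 2 - 8 - 4 = -6$)
$J{\left(j \right)} = 2 + \frac{j^{3}}{2}$ ($J{\left(j \right)} = 2 + \frac{j j j}{2} = 2 + \frac{j^{2} j}{2} = 2 + \frac{j^{3}}{2}$)
$n{\left(R,K \right)} = -2 + R^{2}$ ($n{\left(R,K \right)} = \left(2 + \frac{\left(-2\right)^{3}}{2}\right) + R R = \left(2 + \frac{1}{2} \left(-8\right)\right) + R^{2} = \left(2 - 4\right) + R^{2} = -2 + R^{2}$)
$n^{2}{\left(13,a{\left(1 \right)} \right)} = \left(-2 + 13^{2}\right)^{2} = \left(-2 + 169\right)^{2} = 167^{2} = 27889$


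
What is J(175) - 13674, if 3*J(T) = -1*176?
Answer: -41198/3 ≈ -13733.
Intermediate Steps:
J(T) = -176/3 (J(T) = (-1*176)/3 = (⅓)*(-176) = -176/3)
J(175) - 13674 = -176/3 - 13674 = -41198/3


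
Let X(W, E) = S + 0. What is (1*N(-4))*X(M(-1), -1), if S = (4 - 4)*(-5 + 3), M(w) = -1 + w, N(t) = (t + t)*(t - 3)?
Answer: 0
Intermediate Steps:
N(t) = 2*t*(-3 + t) (N(t) = (2*t)*(-3 + t) = 2*t*(-3 + t))
S = 0 (S = 0*(-2) = 0)
X(W, E) = 0 (X(W, E) = 0 + 0 = 0)
(1*N(-4))*X(M(-1), -1) = (1*(2*(-4)*(-3 - 4)))*0 = (1*(2*(-4)*(-7)))*0 = (1*56)*0 = 56*0 = 0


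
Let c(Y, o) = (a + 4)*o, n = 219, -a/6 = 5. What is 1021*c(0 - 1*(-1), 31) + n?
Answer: -822707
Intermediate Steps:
a = -30 (a = -6*5 = -30)
c(Y, o) = -26*o (c(Y, o) = (-30 + 4)*o = -26*o)
1021*c(0 - 1*(-1), 31) + n = 1021*(-26*31) + 219 = 1021*(-806) + 219 = -822926 + 219 = -822707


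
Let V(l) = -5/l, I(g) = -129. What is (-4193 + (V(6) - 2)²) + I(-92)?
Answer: -155303/36 ≈ -4314.0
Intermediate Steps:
(-4193 + (V(6) - 2)²) + I(-92) = (-4193 + (-5/6 - 2)²) - 129 = (-4193 + (-5*⅙ - 2)²) - 129 = (-4193 + (-⅚ - 2)²) - 129 = (-4193 + (-17/6)²) - 129 = (-4193 + 289/36) - 129 = -150659/36 - 129 = -155303/36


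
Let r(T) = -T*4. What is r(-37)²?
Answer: 21904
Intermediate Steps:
r(T) = -4*T
r(-37)² = (-4*(-37))² = 148² = 21904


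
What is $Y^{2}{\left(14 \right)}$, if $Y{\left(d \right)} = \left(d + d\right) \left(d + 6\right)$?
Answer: $313600$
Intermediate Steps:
$Y{\left(d \right)} = 2 d \left(6 + d\right)$
$Y^{2}{\left(14 \right)} = \left(2 \cdot 14 \left(6 + 14\right)\right)^{2} = \left(2 \cdot 14 \cdot 20\right)^{2} = 560^{2} = 313600$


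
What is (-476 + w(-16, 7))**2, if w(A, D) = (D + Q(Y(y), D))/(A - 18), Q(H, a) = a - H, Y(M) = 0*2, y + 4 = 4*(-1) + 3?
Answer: 65593801/289 ≈ 2.2697e+5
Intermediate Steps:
y = -5 (y = -4 + (4*(-1) + 3) = -4 + (-4 + 3) = -4 - 1 = -5)
Y(M) = 0
w(A, D) = 2*D/(-18 + A) (w(A, D) = (D + (D - 1*0))/(A - 18) = (D + (D + 0))/(-18 + A) = (D + D)/(-18 + A) = (2*D)/(-18 + A) = 2*D/(-18 + A))
(-476 + w(-16, 7))**2 = (-476 + 2*7/(-18 - 16))**2 = (-476 + 2*7/(-34))**2 = (-476 + 2*7*(-1/34))**2 = (-476 - 7/17)**2 = (-8099/17)**2 = 65593801/289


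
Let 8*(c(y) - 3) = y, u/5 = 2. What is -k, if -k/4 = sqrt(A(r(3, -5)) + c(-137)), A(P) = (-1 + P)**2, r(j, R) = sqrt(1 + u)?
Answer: sqrt(-34 - 32*sqrt(11)) ≈ 11.838*I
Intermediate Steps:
u = 10 (u = 5*2 = 10)
r(j, R) = sqrt(11) (r(j, R) = sqrt(1 + 10) = sqrt(11))
c(y) = 3 + y/8
k = -4*sqrt(-113/8 + (-1 + sqrt(11))**2) (k = -4*sqrt((-1 + sqrt(11))**2 + (3 + (1/8)*(-137))) = -4*sqrt((-1 + sqrt(11))**2 + (3 - 137/8)) = -4*sqrt((-1 + sqrt(11))**2 - 113/8) = -4*sqrt(-113/8 + (-1 + sqrt(11))**2) ≈ -11.838*I)
-k = -(-1)*I*sqrt(34 + 32*sqrt(11)) = I*sqrt(34 + 32*sqrt(11))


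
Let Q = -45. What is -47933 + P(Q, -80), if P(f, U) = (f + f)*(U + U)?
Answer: -33533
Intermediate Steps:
P(f, U) = 4*U*f (P(f, U) = (2*f)*(2*U) = 4*U*f)
-47933 + P(Q, -80) = -47933 + 4*(-80)*(-45) = -47933 + 14400 = -33533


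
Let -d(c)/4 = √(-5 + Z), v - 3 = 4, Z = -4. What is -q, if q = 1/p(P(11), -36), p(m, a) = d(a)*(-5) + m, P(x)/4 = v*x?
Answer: -77/24616 + 15*I/24616 ≈ -0.003128 + 0.00060936*I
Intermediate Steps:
v = 7 (v = 3 + 4 = 7)
P(x) = 28*x (P(x) = 4*(7*x) = 28*x)
d(c) = -12*I (d(c) = -4*√(-5 - 4) = -12*I)
p(m, a) = m + 60*I (p(m, a) = -12*I*(-5) + m = 60*I + m = m + 60*I)
q = (308 - 60*I)/98464 (q = 1/(28*11 + 60*I) = 1/(308 + 60*I) = (308 - 60*I)/98464 ≈ 0.003128 - 0.00060936*I)
-q = -(77/24616 - 15*I/24616) = -77/24616 + 15*I/24616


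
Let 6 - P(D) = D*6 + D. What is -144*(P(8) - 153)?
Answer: 29232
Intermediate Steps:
P(D) = 6 - 7*D (P(D) = 6 - (D*6 + D) = 6 - (6*D + D) = 6 - 7*D)
-144*(P(8) - 153) = -144*((6 - 7*8) - 153) = -144*((6 - 56) - 153) = -144*(-50 - 153) = -144*(-203) = 29232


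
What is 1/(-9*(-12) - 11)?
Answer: 1/97 ≈ 0.010309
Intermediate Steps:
1/(-9*(-12) - 11) = 1/(108 - 11) = 1/97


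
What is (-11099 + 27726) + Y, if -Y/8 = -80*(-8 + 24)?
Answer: 26867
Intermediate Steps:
Y = 10240 (Y = -(-640)*(-8 + 24) = -(-640)*16 = -8*(-1280) = 10240)
(-11099 + 27726) + Y = (-11099 + 27726) + 10240 = 16627 + 10240 = 26867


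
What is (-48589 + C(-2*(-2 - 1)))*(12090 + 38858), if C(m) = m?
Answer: -2475206684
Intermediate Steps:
(-48589 + C(-2*(-2 - 1)))*(12090 + 38858) = (-48589 - 2*(-2 - 1))*(12090 + 38858) = (-48589 - 2*(-3))*50948 = (-48589 + 6)*50948 = -48583*50948 = -2475206684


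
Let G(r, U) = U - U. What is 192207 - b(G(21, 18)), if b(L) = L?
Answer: 192207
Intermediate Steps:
G(r, U) = 0
192207 - b(G(21, 18)) = 192207 - 1*0 = 192207 + 0 = 192207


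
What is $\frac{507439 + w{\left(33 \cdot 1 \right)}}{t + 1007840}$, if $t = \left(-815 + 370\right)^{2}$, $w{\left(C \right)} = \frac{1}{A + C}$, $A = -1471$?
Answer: $\frac{243232427}{578011290} \approx 0.42081$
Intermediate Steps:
$w{\left(C \right)} = \frac{1}{-1471 + C}$
$t = 198025$ ($t = \left(-445\right)^{2} = 198025$)
$\frac{507439 + w{\left(33 \cdot 1 \right)}}{t + 1007840} = \frac{507439 + \frac{1}{-1471 + 33 \cdot 1}}{198025 + 1007840} = \frac{507439 + \frac{1}{-1471 + 33}}{1205865} = \left(507439 + \frac{1}{-1438}\right) \frac{1}{1205865} = \left(507439 - \frac{1}{1438}\right) \frac{1}{1205865} = \frac{729697281}{1438} \cdot \frac{1}{1205865} = \frac{243232427}{578011290}$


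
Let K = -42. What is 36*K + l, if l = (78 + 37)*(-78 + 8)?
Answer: -9562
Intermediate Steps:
l = -8050 (l = 115*(-70) = -8050)
36*K + l = 36*(-42) - 8050 = -1512 - 8050 = -9562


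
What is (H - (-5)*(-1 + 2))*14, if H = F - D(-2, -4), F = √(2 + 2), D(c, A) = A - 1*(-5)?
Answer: 84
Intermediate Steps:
D(c, A) = 5 + A (D(c, A) = A + 5 = 5 + A)
F = 2 (F = √4 = 2)
H = 1 (H = 2 - (5 - 4) = 2 - 1*1 = 2 - 1 = 1)
(H - (-5)*(-1 + 2))*14 = (1 - (-5)*(-1 + 2))*14 = (1 - (-5))*14 = (1 - 1*(-5))*14 = (1 + 5)*14 = 6*14 = 84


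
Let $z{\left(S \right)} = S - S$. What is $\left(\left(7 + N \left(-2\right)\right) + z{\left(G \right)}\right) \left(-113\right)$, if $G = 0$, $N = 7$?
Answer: $791$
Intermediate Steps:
$z{\left(S \right)} = 0$
$\left(\left(7 + N \left(-2\right)\right) + z{\left(G \right)}\right) \left(-113\right) = \left(\left(7 + 7 \left(-2\right)\right) + 0\right) \left(-113\right) = \left(\left(7 - 14\right) + 0\right) \left(-113\right) = \left(-7 + 0\right) \left(-113\right) = \left(-7\right) \left(-113\right) = 791$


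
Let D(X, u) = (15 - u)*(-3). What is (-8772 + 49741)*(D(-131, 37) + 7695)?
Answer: 317960409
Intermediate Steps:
D(X, u) = -45 + 3*u
(-8772 + 49741)*(D(-131, 37) + 7695) = (-8772 + 49741)*((-45 + 3*37) + 7695) = 40969*((-45 + 111) + 7695) = 40969*(66 + 7695) = 40969*7761 = 317960409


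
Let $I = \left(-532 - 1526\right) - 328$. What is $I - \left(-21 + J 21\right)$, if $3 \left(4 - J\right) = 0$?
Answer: $-2449$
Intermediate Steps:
$J = 4$ ($J = 4 - 0 = 4 + 0 = 4$)
$I = -2386$ ($I = -2058 - 328 = -2386$)
$I - \left(-21 + J 21\right) = -2386 - \left(-21 + 4 \cdot 21\right) = -2386 - \left(-21 + 84\right) = -2386 - 63 = -2449$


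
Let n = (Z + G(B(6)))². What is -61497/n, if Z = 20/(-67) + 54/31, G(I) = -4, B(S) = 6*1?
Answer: -29477076857/3132900 ≈ -9408.9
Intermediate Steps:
B(S) = 6
Z = 2998/2077 (Z = 20*(-1/67) + 54*(1/31) = -20/67 + 54/31 = 2998/2077 ≈ 1.4434)
n = 28196100/4313929 (n = (2998/2077 - 4)² = (-5310/2077)² = 28196100/4313929 ≈ 6.5361)
-61497/n = -61497/28196100/4313929 = -61497*4313929/28196100 = -29477076857/3132900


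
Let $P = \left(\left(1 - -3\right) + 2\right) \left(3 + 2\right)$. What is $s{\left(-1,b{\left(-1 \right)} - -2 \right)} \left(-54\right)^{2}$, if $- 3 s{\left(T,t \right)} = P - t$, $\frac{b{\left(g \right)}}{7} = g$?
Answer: $-34020$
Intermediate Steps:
$b{\left(g \right)} = 7 g$
$P = 30$ ($P = \left(\left(1 + 3\right) + 2\right) 5 = \left(4 + 2\right) 5 = 6 \cdot 5 = 30$)
$s{\left(T,t \right)} = -10 + \frac{t}{3}$ ($s{\left(T,t \right)} = - \frac{30 - t}{3} = -10 + \frac{t}{3}$)
$s{\left(-1,b{\left(-1 \right)} - -2 \right)} \left(-54\right)^{2} = \left(-10 + \frac{7 \left(-1\right) - -2}{3}\right) \left(-54\right)^{2} = \left(-10 + \frac{-7 + 2}{3}\right) 2916 = \left(-10 + \frac{1}{3} \left(-5\right)\right) 2916 = \left(-10 - \frac{5}{3}\right) 2916 = \left(- \frac{35}{3}\right) 2916 = -34020$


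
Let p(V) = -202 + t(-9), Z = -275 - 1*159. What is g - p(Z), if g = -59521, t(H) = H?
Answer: -59310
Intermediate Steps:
Z = -434 (Z = -275 - 159 = -434)
p(V) = -211 (p(V) = -202 - 9 = -211)
g - p(Z) = -59521 - 1*(-211) = -59521 + 211 = -59310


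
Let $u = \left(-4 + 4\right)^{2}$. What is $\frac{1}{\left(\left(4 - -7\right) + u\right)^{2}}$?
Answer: $\frac{1}{121} \approx 0.0082645$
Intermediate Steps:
$u = 0$ ($u = 0^{2} = 0$)
$\frac{1}{\left(\left(4 - -7\right) + u\right)^{2}} = \frac{1}{\left(\left(4 - -7\right) + 0\right)^{2}} = \frac{1}{\left(\left(4 + 7\right) + 0\right)^{2}} = \frac{1}{\left(11 + 0\right)^{2}} = \frac{1}{11^{2}} = \frac{1}{121}$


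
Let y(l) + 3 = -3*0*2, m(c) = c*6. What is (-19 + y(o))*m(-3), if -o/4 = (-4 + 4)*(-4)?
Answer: 396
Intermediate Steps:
m(c) = 6*c
o = 0 (o = -4*(-4 + 4)*(-4) = -0*(-4) = -4*0 = 0)
y(l) = -3 (y(l) = -3 - 3*0*2 = -3 + 0*2 = -3 + 0 = -3)
(-19 + y(o))*m(-3) = (-19 - 3)*(6*(-3)) = -22*(-18) = 396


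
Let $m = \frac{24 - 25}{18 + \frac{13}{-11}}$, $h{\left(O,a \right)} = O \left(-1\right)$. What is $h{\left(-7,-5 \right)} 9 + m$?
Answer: $\frac{11644}{185} \approx 62.941$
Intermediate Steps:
$h{\left(O,a \right)} = - O$
$m = - \frac{11}{185}$ ($m = - \frac{1}{18 + 13 \left(- \frac{1}{11}\right)} = - \frac{1}{18 - \frac{13}{11}} = - \frac{1}{\frac{185}{11}} = \left(-1\right) \frac{11}{185} = - \frac{11}{185} \approx -0.059459$)
$h{\left(-7,-5 \right)} 9 + m = \left(-1\right) \left(-7\right) 9 - \frac{11}{185} = 7 \cdot 9 - \frac{11}{185} = 63 - \frac{11}{185} = \frac{11644}{185}$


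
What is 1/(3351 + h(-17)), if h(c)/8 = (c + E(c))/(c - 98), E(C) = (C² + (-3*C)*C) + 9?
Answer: 115/390053 ≈ 0.00029483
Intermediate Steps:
E(C) = 9 - 2*C² (E(C) = (C² - 3*C²) + 9 = -2*C² + 9 = 9 - 2*C²)
h(c) = 8*(9 + c - 2*c²)/(-98 + c) (h(c) = 8*((c + (9 - 2*c²))/(c - 98)) = 8*((9 + c - 2*c²)/(-98 + c)) = 8*(9 + c - 2*c²)/(-98 + c))
1/(3351 + h(-17)) = 1/(3351 + 8*(9 - 17 - 2*(-17)²)/(-98 - 17)) = 1/(3351 + 8*(9 - 17 - 2*289)/(-115)) = 1/(3351 + 8*(-1/115)*(9 - 17 - 578)) = 1/(3351 + 8*(-1/115)*(-586)) = 1/(3351 + 4688/115) = 1/(390053/115) = 115/390053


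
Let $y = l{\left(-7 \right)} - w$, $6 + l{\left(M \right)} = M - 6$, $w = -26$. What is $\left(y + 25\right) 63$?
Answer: $2016$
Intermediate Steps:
$l{\left(M \right)} = -12 + M$ ($l{\left(M \right)} = -6 + \left(M - 6\right) = -6 + \left(-6 + M\right) = -12 + M$)
$y = 7$ ($y = \left(-12 - 7\right) - -26 = -19 + 26 = 7$)
$\left(y + 25\right) 63 = \left(7 + 25\right) 63 = 32 \cdot 63 = 2016$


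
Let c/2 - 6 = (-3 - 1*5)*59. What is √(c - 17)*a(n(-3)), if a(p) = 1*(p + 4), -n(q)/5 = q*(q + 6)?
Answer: 49*I*√949 ≈ 1509.5*I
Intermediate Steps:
c = -932 (c = 12 + 2*((-3 - 1*5)*59) = 12 + 2*((-3 - 5)*59) = 12 + 2*(-8*59) = 12 + 2*(-472) = 12 - 944 = -932)
n(q) = -5*q*(6 + q) (n(q) = -5*q*(q + 6) = -5*q*(6 + q))
a(p) = 4 + p (a(p) = 1*(4 + p) = 4 + p)
√(c - 17)*a(n(-3)) = √(-932 - 17)*(4 - 5*(-3)*(6 - 3)) = √(-949)*(4 - 5*(-3)*3) = (I*√949)*(4 + 45) = (I*√949)*49 = 49*I*√949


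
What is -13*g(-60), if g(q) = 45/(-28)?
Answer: 585/28 ≈ 20.893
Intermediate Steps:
g(q) = -45/28 (g(q) = 45*(-1/28) = -45/28)
-13*g(-60) = -13*(-45/28) = 585/28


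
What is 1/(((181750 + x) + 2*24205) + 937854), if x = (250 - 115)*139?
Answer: 1/1186779 ≈ 8.4262e-7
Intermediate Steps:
x = 18765 (x = 135*139 = 18765)
1/(((181750 + x) + 2*24205) + 937854) = 1/(((181750 + 18765) + 2*24205) + 937854) = 1/((200515 + 48410) + 937854) = 1/(248925 + 937854) = 1/1186779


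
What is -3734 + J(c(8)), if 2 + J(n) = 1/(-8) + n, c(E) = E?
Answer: -29825/8 ≈ -3728.1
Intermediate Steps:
J(n) = -17/8 + n (J(n) = -2 + (1/(-8) + n) = -2 + (-⅛ + n) = -17/8 + n)
-3734 + J(c(8)) = -3734 + (-17/8 + 8) = -3734 + 47/8 = -29825/8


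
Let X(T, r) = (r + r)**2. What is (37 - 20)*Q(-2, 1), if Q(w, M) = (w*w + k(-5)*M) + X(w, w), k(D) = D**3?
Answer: -1785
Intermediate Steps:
X(T, r) = 4*r**2 (X(T, r) = (2*r)**2 = 4*r**2)
Q(w, M) = -125*M + 5*w**2 (Q(w, M) = (w*w + (-5)**3*M) + 4*w**2 = (w**2 - 125*M) + 4*w**2 = -125*M + 5*w**2)
(37 - 20)*Q(-2, 1) = (37 - 20)*(-125*1 + 5*(-2)**2) = 17*(-125 + 5*4) = 17*(-125 + 20) = 17*(-105) = -1785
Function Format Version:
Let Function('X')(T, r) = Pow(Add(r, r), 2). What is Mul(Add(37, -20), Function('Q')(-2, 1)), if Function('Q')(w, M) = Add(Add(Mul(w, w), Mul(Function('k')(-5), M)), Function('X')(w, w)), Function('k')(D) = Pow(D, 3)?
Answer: -1785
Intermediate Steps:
Function('X')(T, r) = Mul(4, Pow(r, 2)) (Function('X')(T, r) = Pow(Mul(2, r), 2) = Mul(4, Pow(r, 2)))
Function('Q')(w, M) = Add(Mul(-125, M), Mul(5, Pow(w, 2))) (Function('Q')(w, M) = Add(Add(Mul(w, w), Mul(Pow(-5, 3), M)), Mul(4, Pow(w, 2))) = Add(Add(Pow(w, 2), Mul(-125, M)), Mul(4, Pow(w, 2))) = Add(Mul(-125, M), Mul(5, Pow(w, 2))))
Mul(Add(37, -20), Function('Q')(-2, 1)) = Mul(Add(37, -20), Add(Mul(-125, 1), Mul(5, Pow(-2, 2)))) = Mul(17, Add(-125, Mul(5, 4))) = Mul(17, Add(-125, 20)) = Mul(17, -105) = -1785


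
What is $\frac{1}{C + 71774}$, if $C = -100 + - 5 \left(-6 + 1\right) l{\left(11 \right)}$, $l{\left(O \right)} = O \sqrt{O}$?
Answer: $\frac{71674}{5136330401} - \frac{275 \sqrt{11}}{5136330401} \approx 1.3777 \cdot 10^{-5}$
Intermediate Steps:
$l{\left(O \right)} = O^{\frac{3}{2}}$
$C = -100 + 275 \sqrt{11}$ ($C = -100 + - 5 \left(-6 + 1\right) 11^{\frac{3}{2}} = -100 + \left(-5\right) \left(-5\right) 11 \sqrt{11} = -100 + 25 \cdot 11 \sqrt{11} = -100 + 275 \sqrt{11} \approx 812.07$)
$\frac{1}{C + 71774} = \frac{1}{\left(-100 + 275 \sqrt{11}\right) + 71774} = \frac{1}{71674 + 275 \sqrt{11}}$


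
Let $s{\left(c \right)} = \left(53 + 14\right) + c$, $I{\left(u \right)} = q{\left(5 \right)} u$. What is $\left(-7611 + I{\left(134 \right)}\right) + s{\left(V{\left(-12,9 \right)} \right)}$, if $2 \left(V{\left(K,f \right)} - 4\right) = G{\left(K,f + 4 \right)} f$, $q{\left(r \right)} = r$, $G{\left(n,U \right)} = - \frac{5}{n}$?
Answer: $- \frac{54945}{8} \approx -6868.1$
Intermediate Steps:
$V{\left(K,f \right)} = 4 - \frac{5 f}{2 K}$ ($V{\left(K,f \right)} = 4 + \frac{- \frac{5}{K} f}{2} = 4 + \frac{\left(-5\right) f \frac{1}{K}}{2} = 4 - \frac{5 f}{2 K}$)
$I{\left(u \right)} = 5 u$
$s{\left(c \right)} = 67 + c$
$\left(-7611 + I{\left(134 \right)}\right) + s{\left(V{\left(-12,9 \right)} \right)} = \left(-7611 + 5 \cdot 134\right) + \left(67 + \left(4 - \frac{45}{2 \left(-12\right)}\right)\right) = \left(-7611 + 670\right) + \left(67 + \left(4 - \frac{45}{2} \left(- \frac{1}{12}\right)\right)\right) = -6941 + \left(67 + \left(4 + \frac{15}{8}\right)\right) = -6941 + \left(67 + \frac{47}{8}\right) = -6941 + \frac{583}{8} = - \frac{54945}{8}$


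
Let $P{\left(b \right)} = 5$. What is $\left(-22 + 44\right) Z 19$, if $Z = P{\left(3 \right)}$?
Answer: $2090$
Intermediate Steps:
$Z = 5$
$\left(-22 + 44\right) Z 19 = \left(-22 + 44\right) 5 \cdot 19 = 22 \cdot 5 \cdot 19 = 110 \cdot 19 = 2090$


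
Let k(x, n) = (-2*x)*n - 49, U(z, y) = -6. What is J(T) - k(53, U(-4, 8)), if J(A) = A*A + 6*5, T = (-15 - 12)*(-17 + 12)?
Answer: 17668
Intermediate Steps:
k(x, n) = -49 - 2*n*x (k(x, n) = -2*n*x - 49 = -49 - 2*n*x)
T = 135 (T = -27*(-5) = 135)
J(A) = 30 + A² (J(A) = A² + 30 = 30 + A²)
J(T) - k(53, U(-4, 8)) = (30 + 135²) - (-49 - 2*(-6)*53) = (30 + 18225) - (-49 + 636) = 18255 - 1*587 = 18255 - 587 = 17668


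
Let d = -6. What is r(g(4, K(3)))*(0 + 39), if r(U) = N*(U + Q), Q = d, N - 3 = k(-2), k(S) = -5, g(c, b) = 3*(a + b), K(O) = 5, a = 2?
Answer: -1170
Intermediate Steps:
g(c, b) = 6 + 3*b (g(c, b) = 3*(2 + b) = 6 + 3*b)
N = -2 (N = 3 - 5 = -2)
Q = -6
r(U) = 12 - 2*U (r(U) = -2*(U - 6) = -2*(-6 + U) = 12 - 2*U)
r(g(4, K(3)))*(0 + 39) = (12 - 2*(6 + 3*5))*(0 + 39) = (12 - 2*(6 + 15))*39 = (12 - 2*21)*39 = (12 - 42)*39 = -30*39 = -1170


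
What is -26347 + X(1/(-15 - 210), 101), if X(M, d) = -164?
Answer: -26511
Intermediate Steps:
-26347 + X(1/(-15 - 210), 101) = -26347 - 164 = -26511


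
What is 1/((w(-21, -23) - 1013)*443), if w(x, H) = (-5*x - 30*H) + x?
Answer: -1/105877 ≈ -9.4449e-6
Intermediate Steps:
w(x, H) = -30*H - 4*x (w(x, H) = (-30*H - 5*x) + x = -30*H - 4*x)
1/((w(-21, -23) - 1013)*443) = 1/(((-30*(-23) - 4*(-21)) - 1013)*443) = 1/(((690 + 84) - 1013)*443) = 1/((774 - 1013)*443) = 1/(-239*443) = 1/(-105877) = -1/105877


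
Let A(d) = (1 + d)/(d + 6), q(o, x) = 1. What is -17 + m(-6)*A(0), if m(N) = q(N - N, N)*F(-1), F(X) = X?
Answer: -103/6 ≈ -17.167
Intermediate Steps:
m(N) = -1 (m(N) = 1*(-1) = -1)
A(d) = (1 + d)/(6 + d)
-17 + m(-6)*A(0) = -17 - (1 + 0)/(6 + 0) = -17 - 1/6 = -17 - 1*⅙ = -17 - ⅙ = -103/6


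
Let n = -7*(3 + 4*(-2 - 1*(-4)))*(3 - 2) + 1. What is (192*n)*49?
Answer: -715008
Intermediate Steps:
n = -76 (n = -7*(3 + 4*(-2 + 4)) + 1 = -7*(3 + 4*2) + 1 = -7*(3 + 8) + 1 = -77 + 1 = -76)
(192*n)*49 = (192*(-76))*49 = -14592*49 = -715008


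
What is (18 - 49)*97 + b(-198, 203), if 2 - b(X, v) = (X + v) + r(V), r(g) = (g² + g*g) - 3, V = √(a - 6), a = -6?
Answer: -2983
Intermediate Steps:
V = 2*I*√3 (V = √(-6 - 6) = √(-12) = 2*I*√3 ≈ 3.4641*I)
r(g) = -3 + 2*g² (r(g) = (g² + g²) - 3 = 2*g² - 3 = -3 + 2*g²)
b(X, v) = 29 - X - v (b(X, v) = 2 - ((X + v) + (-3 + 2*(2*I*√3)²)) = 2 - ((X + v) + (-3 + 2*(-12))) = 2 - ((X + v) + (-3 - 24)) = 2 - ((X + v) - 27) = 2 - (-27 + X + v) = 2 + (27 - X - v) = 29 - X - v)
(18 - 49)*97 + b(-198, 203) = (18 - 49)*97 + (29 - 1*(-198) - 1*203) = -31*97 + (29 + 198 - 203) = -3007 + 24 = -2983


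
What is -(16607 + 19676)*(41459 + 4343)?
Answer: -1661833966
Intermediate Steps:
-(16607 + 19676)*(41459 + 4343) = -36283*45802 = -1*1661833966 = -1661833966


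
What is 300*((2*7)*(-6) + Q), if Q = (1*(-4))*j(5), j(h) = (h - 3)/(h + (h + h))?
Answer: -25360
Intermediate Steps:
j(h) = (-3 + h)/(3*h) (j(h) = (-3 + h)/(h + 2*h) = (-3 + h)/((3*h)) = (-3 + h)*(1/(3*h)) = (-3 + h)/(3*h))
Q = -8/15 (Q = (1*(-4))*((1/3)*(-3 + 5)/5) = -4*2/(3*5) = -4*2/15 = -8/15 ≈ -0.53333)
300*((2*7)*(-6) + Q) = 300*((2*7)*(-6) - 8/15) = 300*(14*(-6) - 8/15) = 300*(-84 - 8/15) = 300*(-1268/15) = -25360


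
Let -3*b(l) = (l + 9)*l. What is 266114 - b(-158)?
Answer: 821884/3 ≈ 2.7396e+5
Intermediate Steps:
b(l) = -l*(9 + l)/3 (b(l) = -(l + 9)*l/3 = -(9 + l)*l/3 = -l*(9 + l)/3)
266114 - b(-158) = 266114 - (-1)*(-158)*(9 - 158)/3 = 266114 - (-1)*(-158)*(-149)/3 = 266114 - 1*(-23542/3) = 266114 + 23542/3 = 821884/3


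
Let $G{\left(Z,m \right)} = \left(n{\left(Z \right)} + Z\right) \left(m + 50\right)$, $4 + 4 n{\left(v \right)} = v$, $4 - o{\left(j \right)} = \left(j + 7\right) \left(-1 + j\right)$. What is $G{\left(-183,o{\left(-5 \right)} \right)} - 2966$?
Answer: $- \frac{36259}{2} \approx -18130.0$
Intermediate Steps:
$o{\left(j \right)} = 4 - \left(-1 + j\right) \left(7 + j\right)$ ($o{\left(j \right)} = 4 - \left(j + 7\right) \left(-1 + j\right) = 4 - \left(7 + j\right) \left(-1 + j\right) = 4 - \left(-1 + j\right) \left(7 + j\right)$)
$n{\left(v \right)} = -1 + \frac{v}{4}$
$G{\left(Z,m \right)} = \left(-1 + \frac{5 Z}{4}\right) \left(50 + m\right)$ ($G{\left(Z,m \right)} = \left(\left(-1 + \frac{Z}{4}\right) + Z\right) \left(m + 50\right) = \left(-1 + \frac{5 Z}{4}\right) \left(50 + m\right)$)
$G{\left(-183,o{\left(-5 \right)} \right)} - 2966 = \left(-50 - \left(11 - \left(-5\right)^{2} - -30\right) + \frac{125}{2} \left(-183\right) + \frac{5}{4} \left(-183\right) \left(11 - \left(-5\right)^{2} - -30\right)\right) - 2966 = \left(-50 - \left(11 - 25 + 30\right) - \frac{22875}{2} + \frac{5}{4} \left(-183\right) \left(11 - 25 + 30\right)\right) - 2966 = \left(-50 - 16 - \frac{22875}{2} + \frac{5}{4} \left(-183\right) 16\right) - 2966 = \left(-50 - 16 - \frac{22875}{2} - 3660\right) - 2966 = - \frac{30327}{2} - 2966 = - \frac{36259}{2}$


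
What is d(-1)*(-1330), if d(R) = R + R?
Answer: 2660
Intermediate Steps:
d(R) = 2*R
d(-1)*(-1330) = (2*(-1))*(-1330) = -2*(-1330) = 2660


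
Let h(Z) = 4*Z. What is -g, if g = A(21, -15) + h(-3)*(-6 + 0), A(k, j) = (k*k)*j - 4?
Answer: 6547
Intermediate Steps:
A(k, j) = -4 + j*k² (A(k, j) = k²*j - 4 = j*k² - 4 = -4 + j*k²)
g = -6547 (g = (-4 - 15*21²) + (4*(-3))*(-6 + 0) = (-4 - 15*441) - 12*(-6) = (-4 - 6615) + 72 = -6619 + 72 = -6547)
-g = -1*(-6547) = 6547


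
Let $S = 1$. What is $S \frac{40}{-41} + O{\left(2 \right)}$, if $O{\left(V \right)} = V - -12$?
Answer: $\frac{534}{41} \approx 13.024$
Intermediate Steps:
$O{\left(V \right)} = 12 + V$ ($O{\left(V \right)} = V + 12 = 12 + V$)
$S \frac{40}{-41} + O{\left(2 \right)} = 1 \frac{40}{-41} + \left(12 + 2\right) = 1 \cdot 40 \left(- \frac{1}{41}\right) + 14 = 1 \left(- \frac{40}{41}\right) + 14 = - \frac{40}{41} + 14 = \frac{534}{41}$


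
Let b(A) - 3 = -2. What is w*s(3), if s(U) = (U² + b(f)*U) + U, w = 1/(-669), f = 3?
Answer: -5/223 ≈ -0.022422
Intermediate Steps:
b(A) = 1 (b(A) = 3 - 2 = 1)
w = -1/669 ≈ -0.0014948
s(U) = U² + 2*U (s(U) = (U² + 1*U) + U = (U² + U) + U = (U + U²) + U = U² + 2*U)
w*s(3) = -(2 + 3)/223 = -5/223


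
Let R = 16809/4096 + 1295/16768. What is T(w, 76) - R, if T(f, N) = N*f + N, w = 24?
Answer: 1017250981/536576 ≈ 1895.8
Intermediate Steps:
R = 2243419/536576 (R = 16809*(1/4096) + 1295*(1/16768) = 16809/4096 + 1295/16768 = 2243419/536576 ≈ 4.1810)
T(f, N) = N + N*f
T(w, 76) - R = 76*(1 + 24) - 1*2243419/536576 = 76*25 - 2243419/536576 = 1900 - 2243419/536576 = 1017250981/536576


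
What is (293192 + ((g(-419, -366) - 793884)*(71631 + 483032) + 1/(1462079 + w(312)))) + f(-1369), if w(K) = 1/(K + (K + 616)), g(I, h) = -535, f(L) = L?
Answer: -798860698950367745774/1812977961 ≈ -4.4063e+11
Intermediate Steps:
w(K) = 1/(616 + 2*K) (w(K) = 1/(K + (616 + K)) = 1/(616 + 2*K))
(293192 + ((g(-419, -366) - 793884)*(71631 + 483032) + 1/(1462079 + w(312)))) + f(-1369) = (293192 + ((-535 - 793884)*(71631 + 483032) + 1/(1462079 + 1/(2*(308 + 312))))) - 1369 = (293192 + (-794419*554663 + 1/(1462079 + (½)/620))) - 1369 = (293192 + (-440634825797 + 1/(1462079 + (½)*(1/620)))) - 1369 = (293192 + (-440634825797 + 1/(1462079 + 1/1240))) - 1369 = (293192 + (-440634825797 + 1/(1812977961/1240))) - 1369 = (293192 + (-440634825797 + 1240/1812977961)) - 1369 = (293192 - 798861228019035258677/1812977961) - 1369 = -798860696468400917165/1812977961 - 1369 = -798860698950367745774/1812977961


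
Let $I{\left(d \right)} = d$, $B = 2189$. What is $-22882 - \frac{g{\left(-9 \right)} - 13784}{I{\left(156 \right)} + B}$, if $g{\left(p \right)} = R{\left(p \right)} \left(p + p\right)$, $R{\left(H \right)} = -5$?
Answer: $- \frac{53644596}{2345} \approx -22876.0$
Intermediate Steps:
$g{\left(p \right)} = - 10 p$ ($g{\left(p \right)} = - 5 \left(p + p\right) = - 5 \cdot 2 p = - 10 p$)
$-22882 - \frac{g{\left(-9 \right)} - 13784}{I{\left(156 \right)} + B} = -22882 - \frac{\left(-10\right) \left(-9\right) - 13784}{156 + 2189} = -22882 - \frac{90 - 13784}{2345} = -22882 - \left(-13694\right) \frac{1}{2345} = -22882 - - \frac{13694}{2345} = -22882 + \frac{13694}{2345} = - \frac{53644596}{2345}$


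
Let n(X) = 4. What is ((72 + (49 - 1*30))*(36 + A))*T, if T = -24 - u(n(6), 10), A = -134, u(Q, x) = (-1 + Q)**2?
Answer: 294294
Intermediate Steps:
T = -33 (T = -24 - (-1 + 4)**2 = -24 - 1*3**2 = -24 - 1*9 = -24 - 9 = -33)
((72 + (49 - 1*30))*(36 + A))*T = ((72 + (49 - 1*30))*(36 - 134))*(-33) = ((72 + (49 - 30))*(-98))*(-33) = ((72 + 19)*(-98))*(-33) = (91*(-98))*(-33) = -8918*(-33) = 294294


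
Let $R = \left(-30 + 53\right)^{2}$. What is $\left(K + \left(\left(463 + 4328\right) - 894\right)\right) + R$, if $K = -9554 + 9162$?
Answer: $4034$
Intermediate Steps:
$K = -392$
$R = 529$ ($R = 23^{2} = 529$)
$\left(K + \left(\left(463 + 4328\right) - 894\right)\right) + R = \left(-392 + \left(\left(463 + 4328\right) - 894\right)\right) + 529 = \left(-392 + \left(4791 - 894\right)\right) + 529 = \left(-392 + 3897\right) + 529 = 3505 + 529 = 4034$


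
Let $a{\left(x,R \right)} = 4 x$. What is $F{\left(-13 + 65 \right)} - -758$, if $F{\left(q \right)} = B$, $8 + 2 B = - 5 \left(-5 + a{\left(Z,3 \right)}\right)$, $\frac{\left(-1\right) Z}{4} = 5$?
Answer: $\frac{1933}{2} \approx 966.5$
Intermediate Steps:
$Z = -20$ ($Z = \left(-4\right) 5 = -20$)
$B = \frac{417}{2}$ ($B = -4 + \frac{\left(-5\right) \left(-5 + 4 \left(-20\right)\right)}{2} = -4 + \frac{\left(-5\right) \left(-5 - 80\right)}{2} = -4 + \frac{\left(-5\right) \left(-85\right)}{2} = -4 + \frac{1}{2} \cdot 425 = -4 + \frac{425}{2} = \frac{417}{2} \approx 208.5$)
$F{\left(q \right)} = \frac{417}{2}$
$F{\left(-13 + 65 \right)} - -758 = \frac{417}{2} - -758 = \frac{417}{2} + 758 = \frac{1933}{2}$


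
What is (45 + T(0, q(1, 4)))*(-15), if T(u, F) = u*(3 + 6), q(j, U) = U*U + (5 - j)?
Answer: -675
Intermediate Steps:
q(j, U) = 5 + U² - j (q(j, U) = U² + (5 - j) = 5 + U² - j)
T(u, F) = 9*u (T(u, F) = u*9 = 9*u)
(45 + T(0, q(1, 4)))*(-15) = (45 + 9*0)*(-15) = (45 + 0)*(-15) = 45*(-15) = -675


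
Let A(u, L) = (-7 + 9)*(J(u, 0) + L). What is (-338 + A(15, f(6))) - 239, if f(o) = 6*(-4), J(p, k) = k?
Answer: -625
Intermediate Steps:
f(o) = -24
A(u, L) = 2*L (A(u, L) = (-7 + 9)*(0 + L) = 2*L)
(-338 + A(15, f(6))) - 239 = (-338 + 2*(-24)) - 239 = (-338 - 48) - 239 = -386 - 239 = -625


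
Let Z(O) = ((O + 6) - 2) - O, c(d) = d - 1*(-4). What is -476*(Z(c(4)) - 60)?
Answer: 26656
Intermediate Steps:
c(d) = 4 + d (c(d) = d + 4 = 4 + d)
Z(O) = 4 (Z(O) = ((6 + O) - 2) - O = (4 + O) - O = 4)
-476*(Z(c(4)) - 60) = -476*(4 - 60) = -476*(-56) = 26656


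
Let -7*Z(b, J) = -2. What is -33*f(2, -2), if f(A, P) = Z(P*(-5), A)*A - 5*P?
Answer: -2442/7 ≈ -348.86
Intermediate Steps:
Z(b, J) = 2/7 (Z(b, J) = -⅐*(-2) = 2/7)
f(A, P) = -5*P + 2*A/7 (f(A, P) = 2*A/7 - 5*P = -5*P + 2*A/7)
-33*f(2, -2) = -33*(-5*(-2) + (2/7)*2) = -33*(10 + 4/7) = -33*74/7 = -2442/7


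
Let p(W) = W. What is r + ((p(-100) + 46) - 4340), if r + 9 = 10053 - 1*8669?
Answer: -3019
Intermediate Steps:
r = 1375 (r = -9 + (10053 - 1*8669) = -9 + (10053 - 8669) = -9 + 1384 = 1375)
r + ((p(-100) + 46) - 4340) = 1375 + ((-100 + 46) - 4340) = 1375 + (-54 - 4340) = 1375 - 4394 = -3019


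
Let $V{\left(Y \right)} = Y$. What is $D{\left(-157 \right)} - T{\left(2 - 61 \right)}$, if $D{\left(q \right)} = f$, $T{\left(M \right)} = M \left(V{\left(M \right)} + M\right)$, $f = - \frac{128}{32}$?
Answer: $-6966$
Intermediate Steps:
$f = -4$ ($f = \left(-128\right) \frac{1}{32} = -4$)
$T{\left(M \right)} = 2 M^{2}$ ($T{\left(M \right)} = M \left(M + M\right) = M 2 M = 2 M^{2}$)
$D{\left(q \right)} = -4$
$D{\left(-157 \right)} - T{\left(2 - 61 \right)} = -4 - 2 \left(2 - 61\right)^{2} = -4 - 2 \left(-59\right)^{2} = -4 - 2 \cdot 3481 = -4 - 6962 = -6966$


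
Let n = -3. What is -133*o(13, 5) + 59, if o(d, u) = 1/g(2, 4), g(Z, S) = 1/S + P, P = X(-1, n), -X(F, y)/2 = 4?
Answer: 2361/31 ≈ 76.161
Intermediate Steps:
X(F, y) = -8 (X(F, y) = -2*4 = -8)
P = -8
g(Z, S) = -8 + 1/S (g(Z, S) = 1/S - 8 = -8 + 1/S)
o(d, u) = -4/31 (o(d, u) = 1/(-8 + 1/4) = 1/(-8 + ¼) = 1/(-31/4) = -4/31)
-133*o(13, 5) + 59 = -133*(-4/31) + 59 = 532/31 + 59 = 2361/31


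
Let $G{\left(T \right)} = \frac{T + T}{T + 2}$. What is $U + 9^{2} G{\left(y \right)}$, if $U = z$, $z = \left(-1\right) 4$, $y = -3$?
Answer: $482$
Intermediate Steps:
$G{\left(T \right)} = \frac{2 T}{2 + T}$
$z = -4$
$U = -4$
$U + 9^{2} G{\left(y \right)} = -4 + 9^{2} \cdot 2 \left(-3\right) \frac{1}{2 - 3} = -4 + 81 \cdot 2 \left(-3\right) \frac{1}{-1} = -4 + 81 \cdot 2 \left(-3\right) \left(-1\right) = -4 + 81 \cdot 6 = -4 + 486 = 482$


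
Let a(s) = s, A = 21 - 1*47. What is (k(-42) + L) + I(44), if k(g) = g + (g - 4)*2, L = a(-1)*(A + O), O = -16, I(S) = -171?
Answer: -263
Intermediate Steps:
A = -26 (A = 21 - 47 = -26)
L = 42 (L = -(-26 - 16) = -1*(-42) = 42)
k(g) = -8 + 3*g (k(g) = g + (-4 + g)*2 = g + (-8 + 2*g) = -8 + 3*g)
(k(-42) + L) + I(44) = ((-8 + 3*(-42)) + 42) - 171 = ((-8 - 126) + 42) - 171 = (-134 + 42) - 171 = -92 - 171 = -263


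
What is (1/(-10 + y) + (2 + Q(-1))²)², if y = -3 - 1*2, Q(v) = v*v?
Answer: 17956/225 ≈ 79.804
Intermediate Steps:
Q(v) = v²
y = -5 (y = -3 - 2 = -5)
(1/(-10 + y) + (2 + Q(-1))²)² = (1/(-10 - 5) + (2 + (-1)²)²)² = (1/(-15) + (2 + 1)²)² = (-1/15 + 3²)² = (-1/15 + 9)² = (134/15)² = 17956/225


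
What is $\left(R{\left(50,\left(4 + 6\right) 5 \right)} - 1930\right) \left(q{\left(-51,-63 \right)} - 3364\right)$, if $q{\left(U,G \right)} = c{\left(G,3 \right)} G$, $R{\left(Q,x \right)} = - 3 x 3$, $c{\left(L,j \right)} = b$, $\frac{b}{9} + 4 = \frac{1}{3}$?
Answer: $3058300$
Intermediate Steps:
$b = -33$ ($b = -36 + \frac{9}{3} = -36 + 9 \cdot \frac{1}{3} = -36 + 3 = -33$)
$c{\left(L,j \right)} = -33$
$R{\left(Q,x \right)} = - 9 x$
$q{\left(U,G \right)} = - 33 G$
$\left(R{\left(50,\left(4 + 6\right) 5 \right)} - 1930\right) \left(q{\left(-51,-63 \right)} - 3364\right) = \left(- 9 \left(4 + 6\right) 5 - 1930\right) \left(\left(-33\right) \left(-63\right) - 3364\right) = \left(- 9 \cdot 10 \cdot 5 - 1930\right) \left(2079 - 3364\right) = \left(\left(-9\right) 50 - 1930\right) \left(-1285\right) = \left(-450 - 1930\right) \left(-1285\right) = \left(-2380\right) \left(-1285\right) = 3058300$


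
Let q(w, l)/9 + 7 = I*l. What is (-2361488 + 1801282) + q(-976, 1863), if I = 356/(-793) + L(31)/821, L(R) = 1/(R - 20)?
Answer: -4066306158208/7161583 ≈ -5.6779e+5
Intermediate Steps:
L(R) = 1/(-20 + R)
I = -3214243/7161583 (I = 356/(-793) + 1/((-20 + 31)*821) = 356*(-1/793) + (1/821)/11 = -356/793 + (1/11)*(1/821) = -356/793 + 1/9031 = -3214243/7161583 ≈ -0.44882)
q(w, l) = -63 - 28928187*l/7161583 (q(w, l) = -63 + 9*(-3214243*l/7161583) = -63 - 28928187*l/7161583)
(-2361488 + 1801282) + q(-976, 1863) = (-2361488 + 1801282) + (-63 - 28928187/7161583*1863) = -560206 + (-63 - 53893212381/7161583) = -560206 - 54344392110/7161583 = -4066306158208/7161583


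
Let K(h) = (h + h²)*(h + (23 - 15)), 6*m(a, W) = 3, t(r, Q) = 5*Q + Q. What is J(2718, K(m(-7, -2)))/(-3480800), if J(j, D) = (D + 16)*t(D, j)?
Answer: -729783/6961600 ≈ -0.10483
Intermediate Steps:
t(r, Q) = 6*Q
m(a, W) = ½ (m(a, W) = (⅙)*3 = ½)
K(h) = (8 + h)*(h + h²) (K(h) = (h + h²)*(h + 8) = (h + h²)*(8 + h) = (8 + h)*(h + h²))
J(j, D) = 6*j*(16 + D) (J(j, D) = (D + 16)*(6*j) = (16 + D)*(6*j) = 6*j*(16 + D))
J(2718, K(m(-7, -2)))/(-3480800) = (6*2718*(16 + (8 + (½)² + 9*(½))/2))/(-3480800) = (6*2718*(16 + (8 + ¼ + 9/2)/2))*(-1/3480800) = (6*2718*(16 + (½)*(51/4)))*(-1/3480800) = (6*2718*(16 + 51/8))*(-1/3480800) = (6*2718*(179/8))*(-1/3480800) = (729783/2)*(-1/3480800) = -729783/6961600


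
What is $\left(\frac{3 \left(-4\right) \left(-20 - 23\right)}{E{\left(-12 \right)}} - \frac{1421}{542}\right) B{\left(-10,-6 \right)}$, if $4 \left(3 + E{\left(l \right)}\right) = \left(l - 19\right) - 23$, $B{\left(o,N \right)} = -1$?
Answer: $\frac{202079}{5962} \approx 33.894$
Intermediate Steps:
$E{\left(l \right)} = - \frac{27}{2} + \frac{l}{4}$ ($E{\left(l \right)} = -3 + \frac{\left(l - 19\right) - 23}{4} = -3 + \frac{\left(-19 + l\right) - 23}{4} = -3 + \frac{-42 + l}{4} = -3 + \left(- \frac{21}{2} + \frac{l}{4}\right) = - \frac{27}{2} + \frac{l}{4}$)
$\left(\frac{3 \left(-4\right) \left(-20 - 23\right)}{E{\left(-12 \right)}} - \frac{1421}{542}\right) B{\left(-10,-6 \right)} = \left(\frac{3 \left(-4\right) \left(-20 - 23\right)}{- \frac{27}{2} + \frac{1}{4} \left(-12\right)} - \frac{1421}{542}\right) \left(-1\right) = \left(\frac{\left(-12\right) \left(-43\right)}{- \frac{27}{2} - 3} - \frac{1421}{542}\right) \left(-1\right) = \left(\frac{516}{- \frac{33}{2}} - \frac{1421}{542}\right) \left(-1\right) = \left(516 \left(- \frac{2}{33}\right) - \frac{1421}{542}\right) \left(-1\right) = \left(- \frac{344}{11} - \frac{1421}{542}\right) \left(-1\right) = \left(- \frac{202079}{5962}\right) \left(-1\right) = \frac{202079}{5962}$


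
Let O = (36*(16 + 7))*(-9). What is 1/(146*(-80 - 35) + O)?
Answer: -1/24242 ≈ -4.1251e-5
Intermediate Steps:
O = -7452 (O = (36*23)*(-9) = 828*(-9) = -7452)
1/(146*(-80 - 35) + O) = 1/(146*(-80 - 35) - 7452) = 1/(146*(-115) - 7452) = 1/(-16790 - 7452) = 1/(-24242) = -1/24242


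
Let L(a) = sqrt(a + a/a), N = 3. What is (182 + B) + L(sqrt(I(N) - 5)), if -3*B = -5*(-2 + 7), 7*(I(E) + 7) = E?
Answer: 571/3 + sqrt(49 + 63*I*sqrt(7))/7 ≈ 191.84 + 1.1282*I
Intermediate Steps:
I(E) = -7 + E/7
B = 25/3 (B = -(-5)*(-2 + 7)/3 = -(-5)*5/3 = -1/3*(-25) = 25/3 ≈ 8.3333)
L(a) = sqrt(1 + a) (L(a) = sqrt(a + 1) = sqrt(1 + a))
(182 + B) + L(sqrt(I(N) - 5)) = (182 + 25/3) + sqrt(1 + sqrt((-7 + (1/7)*3) - 5)) = 571/3 + sqrt(1 + sqrt((-7 + 3/7) - 5)) = 571/3 + sqrt(1 + sqrt(-46/7 - 5)) = 571/3 + sqrt(1 + sqrt(-81/7)) = 571/3 + sqrt(1 + 9*I*sqrt(7)/7)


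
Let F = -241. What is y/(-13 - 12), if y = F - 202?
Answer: 443/25 ≈ 17.720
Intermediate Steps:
y = -443 (y = -241 - 202 = -443)
y/(-13 - 12) = -443/(-13 - 12) = -443/(-25) = -443*(-1/25) = 443/25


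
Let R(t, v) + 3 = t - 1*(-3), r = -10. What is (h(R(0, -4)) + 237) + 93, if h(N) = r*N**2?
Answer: 330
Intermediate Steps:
R(t, v) = t (R(t, v) = -3 + (t - 1*(-3)) = -3 + (t + 3) = -3 + (3 + t) = t)
h(N) = -10*N**2
(h(R(0, -4)) + 237) + 93 = (-10*0**2 + 237) + 93 = (-10*0 + 237) + 93 = (0 + 237) + 93 = 237 + 93 = 330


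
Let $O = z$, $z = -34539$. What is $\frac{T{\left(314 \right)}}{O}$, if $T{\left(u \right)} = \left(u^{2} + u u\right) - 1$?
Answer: $- \frac{197191}{34539} \approx -5.7092$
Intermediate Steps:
$O = -34539$
$T{\left(u \right)} = -1 + 2 u^{2}$ ($T{\left(u \right)} = \left(u^{2} + u^{2}\right) - 1 = 2 u^{2} - 1 = -1 + 2 u^{2}$)
$\frac{T{\left(314 \right)}}{O} = \frac{-1 + 2 \cdot 314^{2}}{-34539} = \left(-1 + 2 \cdot 98596\right) \left(- \frac{1}{34539}\right) = \left(-1 + 197192\right) \left(- \frac{1}{34539}\right) = 197191 \left(- \frac{1}{34539}\right) = - \frac{197191}{34539}$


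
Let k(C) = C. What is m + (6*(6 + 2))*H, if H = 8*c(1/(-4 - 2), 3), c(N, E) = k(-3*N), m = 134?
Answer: 326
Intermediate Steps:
c(N, E) = -3*N
H = 4 (H = 8*(-3/(-4 - 2)) = 8*(-3/(-6)) = 8*(-3*(-⅙)) = 8*(½) = 4)
m + (6*(6 + 2))*H = 134 + (6*(6 + 2))*4 = 134 + (6*8)*4 = 134 + 48*4 = 134 + 192 = 326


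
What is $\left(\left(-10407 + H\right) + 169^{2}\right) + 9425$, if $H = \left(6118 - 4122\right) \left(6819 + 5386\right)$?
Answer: $24388759$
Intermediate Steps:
$H = 24361180$ ($H = 1996 \cdot 12205 = 24361180$)
$\left(\left(-10407 + H\right) + 169^{2}\right) + 9425 = \left(\left(-10407 + 24361180\right) + 169^{2}\right) + 9425 = \left(24350773 + 28561\right) + 9425 = 24379334 + 9425 = 24388759$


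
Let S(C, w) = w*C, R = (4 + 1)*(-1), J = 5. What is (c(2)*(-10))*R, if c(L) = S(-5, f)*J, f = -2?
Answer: 2500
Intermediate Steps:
R = -5 (R = 5*(-1) = -5)
S(C, w) = C*w
c(L) = 50 (c(L) = -5*(-2)*5 = 10*5 = 50)
(c(2)*(-10))*R = (50*(-10))*(-5) = -500*(-5) = 2500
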